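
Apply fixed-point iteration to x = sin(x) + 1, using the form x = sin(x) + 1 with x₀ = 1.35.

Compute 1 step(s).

Equation: x = sin(x) + 1
Fixed-point form: x = sin(x) + 1
x₀ = 1.35

x_1 = g(1.350000) = 1.975723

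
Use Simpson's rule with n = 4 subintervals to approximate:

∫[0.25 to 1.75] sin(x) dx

f(x) = sin(x)
a = 0.25, b = 1.75, n = 4
h = (b - a)/n = 0.375000

Simpson's rule: (h/3)[f(x₀) + 4f(x₁) + 2f(x₂) + ... + f(xₙ)]

x_0 = 0.2500, f(x_0) = 0.247404, coefficient = 1
x_1 = 0.6250, f(x_1) = 0.585097, coefficient = 4
x_2 = 1.0000, f(x_2) = 0.841471, coefficient = 2
x_3 = 1.3750, f(x_3) = 0.980893, coefficient = 4
x_4 = 1.7500, f(x_4) = 0.983986, coefficient = 1

I ≈ (0.375000/3) × 9.178293 = 1.147287
Exact value: 1.147158
Error: 0.000128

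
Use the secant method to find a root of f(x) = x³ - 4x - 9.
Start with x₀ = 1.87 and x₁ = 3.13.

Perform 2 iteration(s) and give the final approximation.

f(x) = x³ - 4x - 9
x₀ = 1.87, x₁ = 3.13

Secant formula: x_{n+1} = x_n - f(x_n)(x_n - x_{n-1})/(f(x_n) - f(x_{n-1}))

Iteration 1:
  f(1.870000) = -9.940797
  f(3.130000) = 9.144297
  x_2 = 3.130000 - 9.144297×(3.130000 - 1.870000)/(9.144297 - (-9.940797))
       = 2.526293
Iteration 2:
  f(3.130000) = 9.144297
  f(2.526293) = -2.981983
  x_3 = 2.526293 - (-2.981983)×(2.526293 - 3.130000)/(-2.981983 - 9.144297)
       = 2.674751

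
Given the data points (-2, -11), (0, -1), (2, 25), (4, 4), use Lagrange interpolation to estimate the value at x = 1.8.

Lagrange interpolation formula:
P(x) = Σ yᵢ × Lᵢ(x)
where Lᵢ(x) = Π_{j≠i} (x - xⱼ)/(xᵢ - xⱼ)

L_0(1.8) = (1.8 - 0)/(-2 - 0) × (1.8 - 2)/(-2 - 2) × (1.8 - 4)/(-2 - 4) = -0.016500
L_1(1.8) = (1.8 - (-2))/(0 - (-2)) × (1.8 - 2)/(0 - 2) × (1.8 - 4)/(0 - 4) = 0.104500
L_2(1.8) = (1.8 - (-2))/(2 - (-2)) × (1.8 - 0)/(2 - 0) × (1.8 - 4)/(2 - 4) = 0.940500
L_3(1.8) = (1.8 - (-2))/(4 - (-2)) × (1.8 - 0)/(4 - 0) × (1.8 - 2)/(4 - 2) = -0.028500

P(1.8) = (-11)×L_0(1.8) + (-1)×L_1(1.8) + 25×L_2(1.8) + 4×L_3(1.8)
P(1.8) = 23.475500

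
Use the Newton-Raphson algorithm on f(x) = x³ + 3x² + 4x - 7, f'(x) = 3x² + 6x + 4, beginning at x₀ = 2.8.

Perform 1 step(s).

f(x) = x³ + 3x² + 4x - 7
f'(x) = 3x² + 6x + 4
x₀ = 2.8

Newton-Raphson formula: x_{n+1} = x_n - f(x_n)/f'(x_n)

Iteration 1:
  f(2.800000) = 49.672000
  f'(2.800000) = 44.320000
  x_1 = 2.800000 - 49.672000/44.320000 = 1.679242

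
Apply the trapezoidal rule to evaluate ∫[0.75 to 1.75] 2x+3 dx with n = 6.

f(x) = 2x+3
a = 0.75, b = 1.75, n = 6
h = (b - a)/n = 0.166667

Trapezoidal rule: (h/2)[f(x₀) + 2f(x₁) + 2f(x₂) + ... + f(xₙ)]

x_0 = 0.7500, f(x_0) = 4.500000, coefficient = 1
x_1 = 0.9167, f(x_1) = 4.833333, coefficient = 2
x_2 = 1.0833, f(x_2) = 5.166667, coefficient = 2
x_3 = 1.2500, f(x_3) = 5.500000, coefficient = 2
x_4 = 1.4167, f(x_4) = 5.833333, coefficient = 2
x_5 = 1.5833, f(x_5) = 6.166667, coefficient = 2
x_6 = 1.7500, f(x_6) = 6.500000, coefficient = 1

I ≈ (0.166667/2) × 66.000000 = 5.500000
Exact value: 5.500000
Error: 0.000000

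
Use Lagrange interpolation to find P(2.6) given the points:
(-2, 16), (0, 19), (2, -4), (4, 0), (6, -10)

Lagrange interpolation formula:
P(x) = Σ yᵢ × Lᵢ(x)
where Lᵢ(x) = Π_{j≠i} (x - xⱼ)/(xᵢ - xⱼ)

L_0(2.6) = (2.6 - 0)/(-2 - 0) × (2.6 - 2)/(-2 - 2) × (2.6 - 4)/(-2 - 4) × (2.6 - 6)/(-2 - 6) = 0.019338
L_1(2.6) = (2.6 - (-2))/(0 - (-2)) × (2.6 - 2)/(0 - 2) × (2.6 - 4)/(0 - 4) × (2.6 - 6)/(0 - 6) = -0.136850
L_2(2.6) = (2.6 - (-2))/(2 - (-2)) × (2.6 - 0)/(2 - 0) × (2.6 - 4)/(2 - 4) × (2.6 - 6)/(2 - 6) = 0.889525
L_3(2.6) = (2.6 - (-2))/(4 - (-2)) × (2.6 - 0)/(4 - 0) × (2.6 - 2)/(4 - 2) × (2.6 - 6)/(4 - 6) = 0.254150
L_4(2.6) = (2.6 - (-2))/(6 - (-2)) × (2.6 - 0)/(6 - 0) × (2.6 - 2)/(6 - 2) × (2.6 - 4)/(6 - 4) = -0.026163

P(2.6) = 16×L_0(2.6) + 19×L_1(2.6) + (-4)×L_2(2.6) + 0×L_3(2.6) + (-10)×L_4(2.6)
P(2.6) = -5.587225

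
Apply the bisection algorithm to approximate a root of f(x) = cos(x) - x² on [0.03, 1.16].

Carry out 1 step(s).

f(x) = cos(x) - x²
Initial interval: [0.03, 1.16]

Iteration 1:
  c_1 = (0.030000 + 1.160000)/2 = 0.595000
  f(c_1) = f(0.595000) = 0.474123
  f(a) × f(c) ≥ 0, new interval: [0.595000, 1.160000]

After 1 iteration(s), the approximation is c_1 = 0.595000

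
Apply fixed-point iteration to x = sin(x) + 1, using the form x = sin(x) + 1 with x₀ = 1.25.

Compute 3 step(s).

Equation: x = sin(x) + 1
Fixed-point form: x = sin(x) + 1
x₀ = 1.25

x_1 = g(1.250000) = 1.948985
x_2 = g(1.948985) = 1.929335
x_3 = g(1.929335) = 1.936411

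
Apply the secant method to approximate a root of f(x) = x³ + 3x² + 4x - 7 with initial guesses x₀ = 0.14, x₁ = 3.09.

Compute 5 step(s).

f(x) = x³ + 3x² + 4x - 7
x₀ = 0.14, x₁ = 3.09

Secant formula: x_{n+1} = x_n - f(x_n)(x_n - x_{n-1})/(f(x_n) - f(x_{n-1}))

Iteration 1:
  f(0.140000) = -6.378456
  f(3.090000) = 63.507929
  x_2 = 3.090000 - 63.507929×(3.090000 - 0.140000)/(63.507929 - (-6.378456))
       = 0.409243
Iteration 2:
  f(3.090000) = 63.507929
  f(0.409243) = -4.792046
  x_3 = 0.409243 - (-4.792046)×(0.409243 - 3.090000)/(-4.792046 - 63.507929)
       = 0.597330
Iteration 3:
  f(0.409243) = -4.792046
  f(0.597330) = -3.327142
  x_4 = 0.597330 - (-3.327142)×(0.597330 - 0.409243)/(-3.327142 - (-4.792046))
       = 1.024519
Iteration 4:
  f(0.597330) = -3.327142
  f(1.024519) = 1.322366
  x_5 = 1.024519 - 1.322366×(1.024519 - 0.597330)/(1.322366 - (-3.327142))
       = 0.903022
Iteration 5:
  f(1.024519) = 1.322366
  f(0.903022) = -0.205197
  x_6 = 0.903022 - (-0.205197)×(0.903022 - 1.024519)/(-0.205197 - 1.322366)
       = 0.919343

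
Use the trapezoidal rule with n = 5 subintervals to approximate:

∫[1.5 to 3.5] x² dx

f(x) = x²
a = 1.5, b = 3.5, n = 5
h = (b - a)/n = 0.400000

Trapezoidal rule: (h/2)[f(x₀) + 2f(x₁) + 2f(x₂) + ... + f(xₙ)]

x_0 = 1.5000, f(x_0) = 2.250000, coefficient = 1
x_1 = 1.9000, f(x_1) = 3.610000, coefficient = 2
x_2 = 2.3000, f(x_2) = 5.290000, coefficient = 2
x_3 = 2.7000, f(x_3) = 7.290000, coefficient = 2
x_4 = 3.1000, f(x_4) = 9.610000, coefficient = 2
x_5 = 3.5000, f(x_5) = 12.250000, coefficient = 1

I ≈ (0.400000/2) × 66.100000 = 13.220000
Exact value: 13.166667
Error: 0.053333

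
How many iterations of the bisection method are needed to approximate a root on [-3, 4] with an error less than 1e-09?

We need (b-a)/2^n ≤ 1e-09
(4 - (-3))/2^n ≤ 1e-09
7/2^n ≤ 1e-09
2^n ≥ 7000000000
n ≥ log₂(7000000000) = 32.70
n ≥ 33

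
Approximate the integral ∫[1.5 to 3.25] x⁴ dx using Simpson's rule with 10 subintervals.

f(x) = x⁴
a = 1.5, b = 3.25, n = 10
h = (b - a)/n = 0.175000

Simpson's rule: (h/3)[f(x₀) + 4f(x₁) + 2f(x₂) + ... + f(xₙ)]

x_0 = 1.5000, f(x_0) = 5.062500, coefficient = 1
x_1 = 1.6750, f(x_1) = 7.871532, coefficient = 4
x_2 = 1.8500, f(x_2) = 11.713506, coefficient = 2
x_3 = 2.0250, f(x_3) = 16.815125, coefficient = 4
x_4 = 2.2000, f(x_4) = 23.425600, coefficient = 2
x_5 = 2.3750, f(x_5) = 31.816650, coefficient = 4
x_6 = 2.5500, f(x_6) = 42.282506, coefficient = 2
x_7 = 2.7250, f(x_7) = 55.139907, coefficient = 4
x_8 = 2.9000, f(x_8) = 70.728100, coefficient = 2
x_9 = 3.0750, f(x_9) = 89.408844, coefficient = 4
x_10 = 3.2500, f(x_10) = 111.566406, coefficient = 1

I ≈ (0.175000/3) × 1217.136564 = 70.999633
Exact value: 70.999414
Error: 0.000219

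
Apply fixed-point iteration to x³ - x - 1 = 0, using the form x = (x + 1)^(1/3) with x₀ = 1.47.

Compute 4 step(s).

Equation: x³ - x - 1 = 0
Fixed-point form: x = (x + 1)^(1/3)
x₀ = 1.47

x_1 = g(1.470000) = 1.351758
x_2 = g(1.351758) = 1.329834
x_3 = g(1.329834) = 1.325689
x_4 = g(1.325689) = 1.324902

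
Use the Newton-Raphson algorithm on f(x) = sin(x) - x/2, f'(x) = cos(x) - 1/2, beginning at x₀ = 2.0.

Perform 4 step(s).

f(x) = sin(x) - x/2
f'(x) = cos(x) - 1/2
x₀ = 2.0

Newton-Raphson formula: x_{n+1} = x_n - f(x_n)/f'(x_n)

Iteration 1:
  f(2.000000) = -0.090703
  f'(2.000000) = -0.916147
  x_1 = 2.000000 - (-0.090703)/(-0.916147) = 1.900996
Iteration 2:
  f(1.900996) = -0.004520
  f'(1.900996) = -0.824232
  x_2 = 1.900996 - (-0.004520)/(-0.824232) = 1.895512
Iteration 3:
  f(1.895512) = -0.000014
  f'(1.895512) = -0.819039
  x_3 = 1.895512 - (-0.000014)/(-0.819039) = 1.895494
Iteration 4:
  f(1.895494) = 0.000000
  f'(1.895494) = -0.819023
  x_4 = 1.895494 - 0.000000/(-0.819023) = 1.895494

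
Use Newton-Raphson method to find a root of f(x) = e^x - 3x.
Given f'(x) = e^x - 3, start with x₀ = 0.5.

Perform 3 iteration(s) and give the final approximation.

f(x) = e^x - 3x
f'(x) = e^x - 3
x₀ = 0.5

Newton-Raphson formula: x_{n+1} = x_n - f(x_n)/f'(x_n)

Iteration 1:
  f(0.500000) = 0.148721
  f'(0.500000) = -1.351279
  x_1 = 0.500000 - 0.148721/(-1.351279) = 0.610060
Iteration 2:
  f(0.610060) = 0.010362
  f'(0.610060) = -1.159459
  x_2 = 0.610060 - 0.010362/(-1.159459) = 0.618997
Iteration 3:
  f(0.618997) = 0.000074
  f'(0.618997) = -1.142936
  x_3 = 0.618997 - 0.000074/(-1.142936) = 0.619061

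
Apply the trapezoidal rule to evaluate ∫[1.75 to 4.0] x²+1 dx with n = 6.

f(x) = x²+1
a = 1.75, b = 4.0, n = 6
h = (b - a)/n = 0.375000

Trapezoidal rule: (h/2)[f(x₀) + 2f(x₁) + 2f(x₂) + ... + f(xₙ)]

x_0 = 1.7500, f(x_0) = 4.062500, coefficient = 1
x_1 = 2.1250, f(x_1) = 5.515625, coefficient = 2
x_2 = 2.5000, f(x_2) = 7.250000, coefficient = 2
x_3 = 2.8750, f(x_3) = 9.265625, coefficient = 2
x_4 = 3.2500, f(x_4) = 11.562500, coefficient = 2
x_5 = 3.6250, f(x_5) = 14.140625, coefficient = 2
x_6 = 4.0000, f(x_6) = 17.000000, coefficient = 1

I ≈ (0.375000/2) × 116.531250 = 21.849609
Exact value: 21.796875
Error: 0.052734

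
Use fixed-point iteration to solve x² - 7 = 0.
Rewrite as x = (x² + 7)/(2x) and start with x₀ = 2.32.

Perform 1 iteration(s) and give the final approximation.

Equation: x² - 7 = 0
Fixed-point form: x = (x² + 7)/(2x)
x₀ = 2.32

x_1 = g(2.320000) = 2.668621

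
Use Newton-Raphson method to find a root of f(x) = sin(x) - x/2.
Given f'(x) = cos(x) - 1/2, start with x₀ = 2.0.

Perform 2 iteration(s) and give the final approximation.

f(x) = sin(x) - x/2
f'(x) = cos(x) - 1/2
x₀ = 2.0

Newton-Raphson formula: x_{n+1} = x_n - f(x_n)/f'(x_n)

Iteration 1:
  f(2.000000) = -0.090703
  f'(2.000000) = -0.916147
  x_1 = 2.000000 - (-0.090703)/(-0.916147) = 1.900996
Iteration 2:
  f(1.900996) = -0.004520
  f'(1.900996) = -0.824232
  x_2 = 1.900996 - (-0.004520)/(-0.824232) = 1.895512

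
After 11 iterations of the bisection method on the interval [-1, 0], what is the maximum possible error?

Bisection error bound: |error| ≤ (b-a)/2^n
|error| ≤ (0 - (-1))/2^11 = 1/2^11
|error| ≤ 0.0004882812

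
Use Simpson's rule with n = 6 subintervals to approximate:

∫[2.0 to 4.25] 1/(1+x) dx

f(x) = 1/(1+x)
a = 2.0, b = 4.25, n = 6
h = (b - a)/n = 0.375000

Simpson's rule: (h/3)[f(x₀) + 4f(x₁) + 2f(x₂) + ... + f(xₙ)]

x_0 = 2.0000, f(x_0) = 0.333333, coefficient = 1
x_1 = 2.3750, f(x_1) = 0.296296, coefficient = 4
x_2 = 2.7500, f(x_2) = 0.266667, coefficient = 2
x_3 = 3.1250, f(x_3) = 0.242424, coefficient = 4
x_4 = 3.5000, f(x_4) = 0.222222, coefficient = 2
x_5 = 3.8750, f(x_5) = 0.205128, coefficient = 4
x_6 = 4.2500, f(x_6) = 0.190476, coefficient = 1

I ≈ (0.375000/3) × 4.476982 = 0.559623
Exact value: 0.559616
Error: 0.000007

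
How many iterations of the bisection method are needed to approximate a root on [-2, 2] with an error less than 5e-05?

We need (b-a)/2^n ≤ 5e-05
(2 - (-2))/2^n ≤ 5e-05
4/2^n ≤ 5e-05
2^n ≥ 80000
n ≥ log₂(80000) = 16.29
n ≥ 17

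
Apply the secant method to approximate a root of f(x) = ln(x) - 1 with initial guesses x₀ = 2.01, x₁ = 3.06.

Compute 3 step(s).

f(x) = ln(x) - 1
x₀ = 2.01, x₁ = 3.06

Secant formula: x_{n+1} = x_n - f(x_n)(x_n - x_{n-1})/(f(x_n) - f(x_{n-1}))

Iteration 1:
  f(2.010000) = -0.301865
  f(3.060000) = 0.118415
  x_2 = 3.060000 - 0.118415×(3.060000 - 2.010000)/(0.118415 - (-0.301865))
       = 2.764160
Iteration 2:
  f(3.060000) = 0.118415
  f(2.764160) = 0.016737
  x_3 = 2.764160 - 0.016737×(2.764160 - 3.060000)/(0.016737 - 0.118415)
       = 2.715463
Iteration 3:
  f(2.764160) = 0.016737
  f(2.715463) = -0.001038
  x_4 = 2.715463 - (-0.001038)×(2.715463 - 2.764160)/(-0.001038 - 0.016737)
       = 2.718306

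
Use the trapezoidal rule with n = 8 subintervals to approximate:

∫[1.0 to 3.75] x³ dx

f(x) = x³
a = 1.0, b = 3.75, n = 8
h = (b - a)/n = 0.343750

Trapezoidal rule: (h/2)[f(x₀) + 2f(x₁) + 2f(x₂) + ... + f(xₙ)]

x_0 = 1.0000, f(x_0) = 1.000000, coefficient = 1
x_1 = 1.3438, f(x_1) = 2.426361, coefficient = 2
x_2 = 1.6875, f(x_2) = 4.805420, coefficient = 2
x_3 = 2.0312, f(x_3) = 8.380890, coefficient = 2
x_4 = 2.3750, f(x_4) = 13.396484, coefficient = 2
x_5 = 2.7188, f(x_5) = 20.095917, coefficient = 2
x_6 = 3.0625, f(x_6) = 28.722900, coefficient = 2
x_7 = 3.4062, f(x_7) = 39.521149, coefficient = 2
x_8 = 3.7500, f(x_8) = 52.734375, coefficient = 1

I ≈ (0.343750/2) × 288.432617 = 49.574356
Exact value: 49.188477
Error: 0.385880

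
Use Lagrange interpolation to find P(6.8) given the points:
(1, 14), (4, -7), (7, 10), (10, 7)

Lagrange interpolation formula:
P(x) = Σ yᵢ × Lᵢ(x)
where Lᵢ(x) = Π_{j≠i} (x - xⱼ)/(xᵢ - xⱼ)

L_0(6.8) = (6.8 - 4)/(1 - 4) × (6.8 - 7)/(1 - 7) × (6.8 - 10)/(1 - 10) = -0.011062
L_1(6.8) = (6.8 - 1)/(4 - 1) × (6.8 - 7)/(4 - 7) × (6.8 - 10)/(4 - 10) = 0.068741
L_2(6.8) = (6.8 - 1)/(7 - 1) × (6.8 - 4)/(7 - 4) × (6.8 - 10)/(7 - 10) = 0.962370
L_3(6.8) = (6.8 - 1)/(10 - 1) × (6.8 - 4)/(10 - 4) × (6.8 - 7)/(10 - 7) = -0.020049

P(6.8) = 14×L_0(6.8) + (-7)×L_1(6.8) + 10×L_2(6.8) + 7×L_3(6.8)
P(6.8) = 8.847309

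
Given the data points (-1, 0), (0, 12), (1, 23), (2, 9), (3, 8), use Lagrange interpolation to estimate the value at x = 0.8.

Lagrange interpolation formula:
P(x) = Σ yᵢ × Lᵢ(x)
where Lᵢ(x) = Π_{j≠i} (x - xⱼ)/(xᵢ - xⱼ)

L_0(0.8) = (0.8 - 0)/(-1 - 0) × (0.8 - 1)/(-1 - 1) × (0.8 - 2)/(-1 - 2) × (0.8 - 3)/(-1 - 3) = -0.017600
L_1(0.8) = (0.8 - (-1))/(0 - (-1)) × (0.8 - 1)/(0 - 1) × (0.8 - 2)/(0 - 2) × (0.8 - 3)/(0 - 3) = 0.158400
L_2(0.8) = (0.8 - (-1))/(1 - (-1)) × (0.8 - 0)/(1 - 0) × (0.8 - 2)/(1 - 2) × (0.8 - 3)/(1 - 3) = 0.950400
L_3(0.8) = (0.8 - (-1))/(2 - (-1)) × (0.8 - 0)/(2 - 0) × (0.8 - 1)/(2 - 1) × (0.8 - 3)/(2 - 3) = -0.105600
L_4(0.8) = (0.8 - (-1))/(3 - (-1)) × (0.8 - 0)/(3 - 0) × (0.8 - 1)/(3 - 1) × (0.8 - 2)/(3 - 2) = 0.014400

P(0.8) = 0×L_0(0.8) + 12×L_1(0.8) + 23×L_2(0.8) + 9×L_3(0.8) + 8×L_4(0.8)
P(0.8) = 22.924800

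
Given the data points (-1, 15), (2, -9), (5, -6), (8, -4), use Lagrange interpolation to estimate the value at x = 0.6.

Lagrange interpolation formula:
P(x) = Σ yᵢ × Lᵢ(x)
where Lᵢ(x) = Π_{j≠i} (x - xⱼ)/(xᵢ - xⱼ)

L_0(0.6) = (0.6 - 2)/(-1 - 2) × (0.6 - 5)/(-1 - 5) × (0.6 - 8)/(-1 - 8) = 0.281383
L_1(0.6) = (0.6 - (-1))/(2 - (-1)) × (0.6 - 5)/(2 - 5) × (0.6 - 8)/(2 - 8) = 0.964741
L_2(0.6) = (0.6 - (-1))/(5 - (-1)) × (0.6 - 2)/(5 - 2) × (0.6 - 8)/(5 - 8) = -0.306963
L_3(0.6) = (0.6 - (-1))/(8 - (-1)) × (0.6 - 2)/(8 - 2) × (0.6 - 5)/(8 - 5) = 0.060840

P(0.6) = 15×L_0(0.6) + (-9)×L_1(0.6) + (-6)×L_2(0.6) + (-4)×L_3(0.6)
P(0.6) = -2.863506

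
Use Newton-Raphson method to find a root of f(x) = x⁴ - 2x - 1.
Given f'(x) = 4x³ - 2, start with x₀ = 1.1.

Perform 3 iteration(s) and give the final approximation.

f(x) = x⁴ - 2x - 1
f'(x) = 4x³ - 2
x₀ = 1.1

Newton-Raphson formula: x_{n+1} = x_n - f(x_n)/f'(x_n)

Iteration 1:
  f(1.100000) = -1.735900
  f'(1.100000) = 3.324000
  x_1 = 1.100000 - (-1.735900)/3.324000 = 1.622232
Iteration 2:
  f(1.622232) = 2.681051
  f'(1.622232) = 15.076509
  x_2 = 1.622232 - 2.681051/15.076509 = 1.444403
Iteration 3:
  f(1.444403) = 0.463837
  f'(1.444403) = 10.053820
  x_3 = 1.444403 - 0.463837/10.053820 = 1.398267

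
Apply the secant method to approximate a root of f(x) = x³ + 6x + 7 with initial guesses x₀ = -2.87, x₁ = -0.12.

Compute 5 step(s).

f(x) = x³ + 6x + 7
x₀ = -2.87, x₁ = -0.12

Secant formula: x_{n+1} = x_n - f(x_n)(x_n - x_{n-1})/(f(x_n) - f(x_{n-1}))

Iteration 1:
  f(-2.870000) = -33.859903
  f(-0.120000) = 6.278272
  x_2 = -0.120000 - 6.278272×(-0.120000 - (-2.870000))/(6.278272 - (-33.859903))
       = -0.550145
Iteration 2:
  f(-0.120000) = 6.278272
  f(-0.550145) = 3.532621
  x_3 = -0.550145 - 3.532621×(-0.550145 - (-0.120000))/(3.532621 - 6.278272)
       = -1.103581
Iteration 3:
  f(-0.550145) = 3.532621
  f(-1.103581) = -0.965525
  x_4 = -1.103581 - (-0.965525)×(-1.103581 - (-0.550145))/(-0.965525 - 3.532621)
       = -0.984786
Iteration 4:
  f(-1.103581) = -0.965525
  f(-0.984786) = 0.136234
  x_5 = -0.984786 - 0.136234×(-0.984786 - (-1.103581))/(0.136234 - (-0.965525))
       = -0.999475
Iteration 5:
  f(-0.984786) = 0.136234
  f(-0.999475) = 0.004722
  x_6 = -0.999475 - 0.004722×(-0.999475 - (-0.984786))/(0.004722 - 0.136234)
       = -1.000003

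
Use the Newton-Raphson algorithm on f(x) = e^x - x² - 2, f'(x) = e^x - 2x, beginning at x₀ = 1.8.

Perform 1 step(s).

f(x) = e^x - x² - 2
f'(x) = e^x - 2x
x₀ = 1.8

Newton-Raphson formula: x_{n+1} = x_n - f(x_n)/f'(x_n)

Iteration 1:
  f(1.800000) = 0.809647
  f'(1.800000) = 2.449647
  x_1 = 1.800000 - 0.809647/2.449647 = 1.469484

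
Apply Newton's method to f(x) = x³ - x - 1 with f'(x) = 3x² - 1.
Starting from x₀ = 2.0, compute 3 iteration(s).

f(x) = x³ - x - 1
f'(x) = 3x² - 1
x₀ = 2.0

Newton-Raphson formula: x_{n+1} = x_n - f(x_n)/f'(x_n)

Iteration 1:
  f(2.000000) = 5.000000
  f'(2.000000) = 11.000000
  x_1 = 2.000000 - 5.000000/11.000000 = 1.545455
Iteration 2:
  f(1.545455) = 1.145755
  f'(1.545455) = 6.165289
  x_2 = 1.545455 - 1.145755/6.165289 = 1.359615
Iteration 3:
  f(1.359615) = 0.153705
  f'(1.359615) = 4.545658
  x_3 = 1.359615 - 0.153705/4.545658 = 1.325801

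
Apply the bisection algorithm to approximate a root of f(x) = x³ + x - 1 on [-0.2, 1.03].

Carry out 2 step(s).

f(x) = x³ + x - 1
Initial interval: [-0.2, 1.03]

Iteration 1:
  c_1 = (-0.200000 + 1.030000)/2 = 0.415000
  f(c_1) = f(0.415000) = -0.513527
  f(a) × f(c) ≥ 0, new interval: [0.415000, 1.030000]
Iteration 2:
  c_2 = (0.415000 + 1.030000)/2 = 0.722500
  f(c_2) = f(0.722500) = 0.099650
  f(a) × f(c) < 0, new interval: [0.415000, 0.722500]

After 2 iteration(s), the approximation is c_2 = 0.722500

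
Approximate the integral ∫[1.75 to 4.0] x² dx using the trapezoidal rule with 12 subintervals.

f(x) = x²
a = 1.75, b = 4.0, n = 12
h = (b - a)/n = 0.187500

Trapezoidal rule: (h/2)[f(x₀) + 2f(x₁) + 2f(x₂) + ... + f(xₙ)]

x_0 = 1.7500, f(x_0) = 3.062500, coefficient = 1
x_1 = 1.9375, f(x_1) = 3.753906, coefficient = 2
x_2 = 2.1250, f(x_2) = 4.515625, coefficient = 2
x_3 = 2.3125, f(x_3) = 5.347656, coefficient = 2
x_4 = 2.5000, f(x_4) = 6.250000, coefficient = 2
x_5 = 2.6875, f(x_5) = 7.222656, coefficient = 2
x_6 = 2.8750, f(x_6) = 8.265625, coefficient = 2
x_7 = 3.0625, f(x_7) = 9.378906, coefficient = 2
x_8 = 3.2500, f(x_8) = 10.562500, coefficient = 2
x_9 = 3.4375, f(x_9) = 11.816406, coefficient = 2
x_10 = 3.6250, f(x_10) = 13.140625, coefficient = 2
x_11 = 3.8125, f(x_11) = 14.535156, coefficient = 2
x_12 = 4.0000, f(x_12) = 16.000000, coefficient = 1

I ≈ (0.187500/2) × 208.640625 = 19.560059
Exact value: 19.546875
Error: 0.013184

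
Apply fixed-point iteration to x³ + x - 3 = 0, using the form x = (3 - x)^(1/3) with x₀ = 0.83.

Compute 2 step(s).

Equation: x³ + x - 3 = 0
Fixed-point form: x = (3 - x)^(1/3)
x₀ = 0.83

x_1 = g(0.830000) = 1.294653
x_2 = g(1.294653) = 1.194733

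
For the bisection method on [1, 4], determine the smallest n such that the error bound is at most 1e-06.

We need (b-a)/2^n ≤ 1e-06
(4 - 1)/2^n ≤ 1e-06
3/2^n ≤ 1e-06
2^n ≥ 3000000
n ≥ log₂(3000000) = 21.52
n ≥ 22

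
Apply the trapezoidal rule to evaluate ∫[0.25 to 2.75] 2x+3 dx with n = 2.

f(x) = 2x+3
a = 0.25, b = 2.75, n = 2
h = (b - a)/n = 1.250000

Trapezoidal rule: (h/2)[f(x₀) + 2f(x₁) + 2f(x₂) + ... + f(xₙ)]

x_0 = 0.2500, f(x_0) = 3.500000, coefficient = 1
x_1 = 1.5000, f(x_1) = 6.000000, coefficient = 2
x_2 = 2.7500, f(x_2) = 8.500000, coefficient = 1

I ≈ (1.250000/2) × 24.000000 = 15.000000
Exact value: 15.000000
Error: 0.000000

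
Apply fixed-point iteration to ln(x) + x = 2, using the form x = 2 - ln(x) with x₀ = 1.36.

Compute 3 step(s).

Equation: ln(x) + x = 2
Fixed-point form: x = 2 - ln(x)
x₀ = 1.36

x_1 = g(1.360000) = 1.692515
x_2 = g(1.692515) = 1.473784
x_3 = g(1.473784) = 1.612167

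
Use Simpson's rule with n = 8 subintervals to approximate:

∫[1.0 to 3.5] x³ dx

f(x) = x³
a = 1.0, b = 3.5, n = 8
h = (b - a)/n = 0.312500

Simpson's rule: (h/3)[f(x₀) + 4f(x₁) + 2f(x₂) + ... + f(xₙ)]

x_0 = 1.0000, f(x_0) = 1.000000, coefficient = 1
x_1 = 1.3125, f(x_1) = 2.260986, coefficient = 4
x_2 = 1.6250, f(x_2) = 4.291016, coefficient = 2
x_3 = 1.9375, f(x_3) = 7.273193, coefficient = 4
x_4 = 2.2500, f(x_4) = 11.390625, coefficient = 2
x_5 = 2.5625, f(x_5) = 16.826416, coefficient = 4
x_6 = 2.8750, f(x_6) = 23.763672, coefficient = 2
x_7 = 3.1875, f(x_7) = 32.385498, coefficient = 4
x_8 = 3.5000, f(x_8) = 42.875000, coefficient = 1

I ≈ (0.312500/3) × 357.750000 = 37.265625
Exact value: 37.265625
Error: 0.000000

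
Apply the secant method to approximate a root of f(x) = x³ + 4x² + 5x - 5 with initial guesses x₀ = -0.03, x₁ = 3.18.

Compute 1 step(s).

f(x) = x³ + 4x² + 5x - 5
x₀ = -0.03, x₁ = 3.18

Secant formula: x_{n+1} = x_n - f(x_n)(x_n - x_{n-1})/(f(x_n) - f(x_{n-1}))

Iteration 1:
  f(-0.030000) = -5.146427
  f(3.180000) = 83.507032
  x_2 = 3.180000 - 83.507032×(3.180000 - (-0.030000))/(83.507032 - (-5.146427))
       = 0.156344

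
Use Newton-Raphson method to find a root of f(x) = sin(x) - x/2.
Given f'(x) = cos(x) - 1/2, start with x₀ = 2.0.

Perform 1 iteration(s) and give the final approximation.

f(x) = sin(x) - x/2
f'(x) = cos(x) - 1/2
x₀ = 2.0

Newton-Raphson formula: x_{n+1} = x_n - f(x_n)/f'(x_n)

Iteration 1:
  f(2.000000) = -0.090703
  f'(2.000000) = -0.916147
  x_1 = 2.000000 - (-0.090703)/(-0.916147) = 1.900996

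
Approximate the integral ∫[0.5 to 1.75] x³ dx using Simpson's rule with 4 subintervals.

f(x) = x³
a = 0.5, b = 1.75, n = 4
h = (b - a)/n = 0.312500

Simpson's rule: (h/3)[f(x₀) + 4f(x₁) + 2f(x₂) + ... + f(xₙ)]

x_0 = 0.5000, f(x_0) = 0.125000, coefficient = 1
x_1 = 0.8125, f(x_1) = 0.536377, coefficient = 4
x_2 = 1.1250, f(x_2) = 1.423828, coefficient = 2
x_3 = 1.4375, f(x_3) = 2.970459, coefficient = 4
x_4 = 1.7500, f(x_4) = 5.359375, coefficient = 1

I ≈ (0.312500/3) × 22.359375 = 2.329102
Exact value: 2.329102
Error: 0.000000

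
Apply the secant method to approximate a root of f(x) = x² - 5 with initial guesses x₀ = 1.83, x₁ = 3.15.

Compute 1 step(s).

f(x) = x² - 5
x₀ = 1.83, x₁ = 3.15

Secant formula: x_{n+1} = x_n - f(x_n)(x_n - x_{n-1})/(f(x_n) - f(x_{n-1}))

Iteration 1:
  f(1.830000) = -1.651100
  f(3.150000) = 4.922500
  x_2 = 3.150000 - 4.922500×(3.150000 - 1.830000)/(4.922500 - (-1.651100))
       = 2.161546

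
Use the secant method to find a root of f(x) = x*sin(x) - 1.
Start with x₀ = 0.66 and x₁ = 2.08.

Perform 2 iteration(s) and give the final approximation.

f(x) = x*sin(x) - 1
x₀ = 0.66, x₁ = 2.08

Secant formula: x_{n+1} = x_n - f(x_n)(x_n - x_{n-1})/(f(x_n) - f(x_{n-1}))

Iteration 1:
  f(0.660000) = -0.595343
  f(2.080000) = 0.816117
  x_2 = 2.080000 - 0.816117×(2.080000 - 0.660000)/(0.816117 - (-0.595343))
       = 1.258945
Iteration 2:
  f(2.080000) = 0.816117
  f(1.258945) = 0.198223
  x_3 = 1.258945 - 0.198223×(1.258945 - 2.080000)/(0.198223 - 0.816117)
       = 0.995548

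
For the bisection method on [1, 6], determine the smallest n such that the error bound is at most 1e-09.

We need (b-a)/2^n ≤ 1e-09
(6 - 1)/2^n ≤ 1e-09
5/2^n ≤ 1e-09
2^n ≥ 5000000000
n ≥ log₂(5000000000) = 32.22
n ≥ 33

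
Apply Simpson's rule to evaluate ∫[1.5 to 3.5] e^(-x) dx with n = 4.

f(x) = e^(-x)
a = 1.5, b = 3.5, n = 4
h = (b - a)/n = 0.500000

Simpson's rule: (h/3)[f(x₀) + 4f(x₁) + 2f(x₂) + ... + f(xₙ)]

x_0 = 1.5000, f(x_0) = 0.223130, coefficient = 1
x_1 = 2.0000, f(x_1) = 0.135335, coefficient = 4
x_2 = 2.5000, f(x_2) = 0.082085, coefficient = 2
x_3 = 3.0000, f(x_3) = 0.049787, coefficient = 4
x_4 = 3.5000, f(x_4) = 0.030197, coefficient = 1

I ≈ (0.500000/3) × 1.157987 = 0.192998
Exact value: 0.192933
Error: 0.000065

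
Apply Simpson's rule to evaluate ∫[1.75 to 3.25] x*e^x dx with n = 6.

f(x) = x*e^x
a = 1.75, b = 3.25, n = 6
h = (b - a)/n = 0.250000

Simpson's rule: (h/3)[f(x₀) + 4f(x₁) + 2f(x₂) + ... + f(xₙ)]

x_0 = 1.7500, f(x_0) = 10.070555, coefficient = 1
x_1 = 2.0000, f(x_1) = 14.778112, coefficient = 4
x_2 = 2.2500, f(x_2) = 21.347406, coefficient = 2
x_3 = 2.5000, f(x_3) = 30.456235, coefficient = 4
x_4 = 2.7500, f(x_4) = 43.017238, coefficient = 2
x_5 = 3.0000, f(x_5) = 60.256611, coefficient = 4
x_6 = 3.2500, f(x_6) = 83.818605, coefficient = 1

I ≈ (0.250000/3) × 644.582278 = 53.715190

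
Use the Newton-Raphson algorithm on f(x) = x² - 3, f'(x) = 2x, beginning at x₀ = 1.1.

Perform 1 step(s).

f(x) = x² - 3
f'(x) = 2x
x₀ = 1.1

Newton-Raphson formula: x_{n+1} = x_n - f(x_n)/f'(x_n)

Iteration 1:
  f(1.100000) = -1.790000
  f'(1.100000) = 2.200000
  x_1 = 1.100000 - (-1.790000)/2.200000 = 1.913636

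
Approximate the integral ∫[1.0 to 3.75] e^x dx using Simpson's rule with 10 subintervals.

f(x) = e^x
a = 1.0, b = 3.75, n = 10
h = (b - a)/n = 0.275000

Simpson's rule: (h/3)[f(x₀) + 4f(x₁) + 2f(x₂) + ... + f(xₙ)]

x_0 = 1.0000, f(x_0) = 2.718282, coefficient = 1
x_1 = 1.2750, f(x_1) = 3.578701, coefficient = 4
x_2 = 1.5500, f(x_2) = 4.711470, coefficient = 2
x_3 = 1.8250, f(x_3) = 6.202795, coefficient = 4
x_4 = 2.1000, f(x_4) = 8.166170, coefficient = 2
x_5 = 2.3750, f(x_5) = 10.751013, coefficient = 4
x_6 = 2.6500, f(x_6) = 14.154039, coefficient = 2
x_7 = 2.9250, f(x_7) = 18.634226, coefficient = 4
x_8 = 3.2000, f(x_8) = 24.532530, coefficient = 2
x_9 = 3.4750, f(x_9) = 32.297829, coefficient = 4
x_10 = 3.7500, f(x_10) = 42.521082, coefficient = 1

I ≈ (0.275000/3) × 434.226039 = 39.804054
Exact value: 39.802800
Error: 0.001253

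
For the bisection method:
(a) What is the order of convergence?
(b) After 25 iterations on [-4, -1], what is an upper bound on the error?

(a) Bisection has linear (order 1) convergence; the error is halved each step.

(b) Error bound = (b-a)/2^n = (-1 - (-4))/2^{25}
    = 3/2^{25}

(a) 1 (linear); (b) error ≤ 8.94e-08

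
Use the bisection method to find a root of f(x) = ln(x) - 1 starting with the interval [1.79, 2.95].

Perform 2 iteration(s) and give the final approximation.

f(x) = ln(x) - 1
Initial interval: [1.79, 2.95]

Iteration 1:
  c_1 = (1.790000 + 2.950000)/2 = 2.370000
  f(c_1) = f(2.370000) = -0.137110
  f(a) × f(c) ≥ 0, new interval: [2.370000, 2.950000]
Iteration 2:
  c_2 = (2.370000 + 2.950000)/2 = 2.660000
  f(c_2) = f(2.660000) = -0.021674
  f(a) × f(c) ≥ 0, new interval: [2.660000, 2.950000]

After 2 iteration(s), the approximation is c_2 = 2.660000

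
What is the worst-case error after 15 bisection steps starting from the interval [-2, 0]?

Bisection error bound: |error| ≤ (b-a)/2^n
|error| ≤ (0 - (-2))/2^15 = 2/2^15
|error| ≤ 0.0000610352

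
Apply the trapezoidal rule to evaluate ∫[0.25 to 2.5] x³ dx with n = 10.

f(x) = x³
a = 0.25, b = 2.5, n = 10
h = (b - a)/n = 0.225000

Trapezoidal rule: (h/2)[f(x₀) + 2f(x₁) + 2f(x₂) + ... + f(xₙ)]

x_0 = 0.2500, f(x_0) = 0.015625, coefficient = 1
x_1 = 0.4750, f(x_1) = 0.107172, coefficient = 2
x_2 = 0.7000, f(x_2) = 0.343000, coefficient = 2
x_3 = 0.9250, f(x_3) = 0.791453, coefficient = 2
x_4 = 1.1500, f(x_4) = 1.520875, coefficient = 2
x_5 = 1.3750, f(x_5) = 2.599609, coefficient = 2
x_6 = 1.6000, f(x_6) = 4.096000, coefficient = 2
x_7 = 1.8250, f(x_7) = 6.078391, coefficient = 2
x_8 = 2.0500, f(x_8) = 8.615125, coefficient = 2
x_9 = 2.2750, f(x_9) = 11.774547, coefficient = 2
x_10 = 2.5000, f(x_10) = 15.625000, coefficient = 1

I ≈ (0.225000/2) × 87.492969 = 9.842959
Exact value: 9.764648
Error: 0.078311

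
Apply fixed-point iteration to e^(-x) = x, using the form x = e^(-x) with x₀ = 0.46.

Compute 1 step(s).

Equation: e^(-x) = x
Fixed-point form: x = e^(-x)
x₀ = 0.46

x_1 = g(0.460000) = 0.631284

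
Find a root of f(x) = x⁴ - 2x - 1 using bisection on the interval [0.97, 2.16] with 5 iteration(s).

f(x) = x⁴ - 2x - 1
Initial interval: [0.97, 2.16]

Iteration 1:
  c_1 = (0.970000 + 2.160000)/2 = 1.565000
  f(c_1) = f(1.565000) = 1.868703
  f(a) × f(c) < 0, new interval: [0.970000, 1.565000]
Iteration 2:
  c_2 = (0.970000 + 1.565000)/2 = 1.267500
  f(c_2) = f(1.267500) = -0.953977
  f(a) × f(c) ≥ 0, new interval: [1.267500, 1.565000]
Iteration 3:
  c_3 = (1.267500 + 1.565000)/2 = 1.416250
  f(c_3) = f(1.416250) = 0.190589
  f(a) × f(c) < 0, new interval: [1.267500, 1.416250]
Iteration 4:
  c_4 = (1.267500 + 1.416250)/2 = 1.341875
  f(c_4) = f(1.341875) = -0.441487
  f(a) × f(c) ≥ 0, new interval: [1.341875, 1.416250]
Iteration 5:
  c_5 = (1.341875 + 1.416250)/2 = 1.379062
  f(c_5) = f(1.379062) = -0.141231
  f(a) × f(c) ≥ 0, new interval: [1.379062, 1.416250]

After 5 iteration(s), the approximation is c_5 = 1.379062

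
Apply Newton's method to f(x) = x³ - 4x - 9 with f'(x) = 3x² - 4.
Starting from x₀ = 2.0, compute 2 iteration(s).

f(x) = x³ - 4x - 9
f'(x) = 3x² - 4
x₀ = 2.0

Newton-Raphson formula: x_{n+1} = x_n - f(x_n)/f'(x_n)

Iteration 1:
  f(2.000000) = -9.000000
  f'(2.000000) = 8.000000
  x_1 = 2.000000 - (-9.000000)/8.000000 = 3.125000
Iteration 2:
  f(3.125000) = 9.017578
  f'(3.125000) = 25.296875
  x_2 = 3.125000 - 9.017578/25.296875 = 2.768530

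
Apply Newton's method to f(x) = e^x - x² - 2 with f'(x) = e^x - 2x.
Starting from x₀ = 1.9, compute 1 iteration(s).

f(x) = e^x - x² - 2
f'(x) = e^x - 2x
x₀ = 1.9

Newton-Raphson formula: x_{n+1} = x_n - f(x_n)/f'(x_n)

Iteration 1:
  f(1.900000) = 1.075894
  f'(1.900000) = 2.885894
  x_1 = 1.900000 - 1.075894/2.885894 = 1.527189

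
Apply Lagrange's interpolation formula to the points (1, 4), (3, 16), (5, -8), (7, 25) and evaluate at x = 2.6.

Lagrange interpolation formula:
P(x) = Σ yᵢ × Lᵢ(x)
where Lᵢ(x) = Π_{j≠i} (x - xⱼ)/(xᵢ - xⱼ)

L_0(2.6) = (2.6 - 3)/(1 - 3) × (2.6 - 5)/(1 - 5) × (2.6 - 7)/(1 - 7) = 0.088000
L_1(2.6) = (2.6 - 1)/(3 - 1) × (2.6 - 5)/(3 - 5) × (2.6 - 7)/(3 - 7) = 1.056000
L_2(2.6) = (2.6 - 1)/(5 - 1) × (2.6 - 3)/(5 - 3) × (2.6 - 7)/(5 - 7) = -0.176000
L_3(2.6) = (2.6 - 1)/(7 - 1) × (2.6 - 3)/(7 - 3) × (2.6 - 5)/(7 - 5) = 0.032000

P(2.6) = 4×L_0(2.6) + 16×L_1(2.6) + (-8)×L_2(2.6) + 25×L_3(2.6)
P(2.6) = 19.456000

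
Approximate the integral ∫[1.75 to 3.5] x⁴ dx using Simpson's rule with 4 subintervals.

f(x) = x⁴
a = 1.75, b = 3.5, n = 4
h = (b - a)/n = 0.437500

Simpson's rule: (h/3)[f(x₀) + 4f(x₁) + 2f(x₂) + ... + f(xₙ)]

x_0 = 1.7500, f(x_0) = 9.378906, coefficient = 1
x_1 = 2.1875, f(x_1) = 22.897720, coefficient = 4
x_2 = 2.6250, f(x_2) = 47.480713, coefficient = 2
x_3 = 3.0625, f(x_3) = 87.963882, coefficient = 4
x_4 = 3.5000, f(x_4) = 150.062500, coefficient = 1

I ≈ (0.437500/3) × 697.849243 = 101.769681
Exact value: 101.761133
Error: 0.008548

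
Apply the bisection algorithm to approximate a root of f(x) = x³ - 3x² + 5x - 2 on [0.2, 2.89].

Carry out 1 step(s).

f(x) = x³ - 3x² + 5x - 2
Initial interval: [0.2, 2.89]

Iteration 1:
  c_1 = (0.200000 + 2.890000)/2 = 1.545000
  f(c_1) = f(1.545000) = 2.251879
  f(a) × f(c) < 0, new interval: [0.200000, 1.545000]

After 1 iteration(s), the approximation is c_1 = 1.545000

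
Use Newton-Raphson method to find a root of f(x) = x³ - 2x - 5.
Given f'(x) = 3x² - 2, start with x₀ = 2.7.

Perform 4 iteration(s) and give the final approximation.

f(x) = x³ - 2x - 5
f'(x) = 3x² - 2
x₀ = 2.7

Newton-Raphson formula: x_{n+1} = x_n - f(x_n)/f'(x_n)

Iteration 1:
  f(2.700000) = 9.283000
  f'(2.700000) = 19.870000
  x_1 = 2.700000 - 9.283000/19.870000 = 2.232813
Iteration 2:
  f(2.232813) = 1.665964
  f'(2.232813) = 12.956366
  x_2 = 2.232813 - 1.665964/12.956366 = 2.104231
Iteration 3:
  f(2.104231) = 0.108623
  f'(2.104231) = 11.283360
  x_3 = 2.104231 - 0.108623/11.283360 = 2.094604
Iteration 4:
  f(2.094604) = 0.000584
  f'(2.094604) = 11.162095
  x_4 = 2.094604 - 0.000584/11.162095 = 2.094551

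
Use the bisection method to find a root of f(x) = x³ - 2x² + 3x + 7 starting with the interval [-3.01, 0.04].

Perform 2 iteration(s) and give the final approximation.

f(x) = x³ - 2x² + 3x + 7
Initial interval: [-3.01, 0.04]

Iteration 1:
  c_1 = (-3.010000 + 0.040000)/2 = -1.485000
  f(c_1) = f(-1.485000) = -5.140209
  f(a) × f(c) ≥ 0, new interval: [-1.485000, 0.040000]
Iteration 2:
  c_2 = (-1.485000 + 0.040000)/2 = -0.722500
  f(c_2) = f(-0.722500) = 3.411338
  f(a) × f(c) < 0, new interval: [-1.485000, -0.722500]

After 2 iteration(s), the approximation is c_2 = -0.722500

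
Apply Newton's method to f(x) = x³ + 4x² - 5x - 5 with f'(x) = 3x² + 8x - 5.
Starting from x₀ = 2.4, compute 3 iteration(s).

f(x) = x³ + 4x² - 5x - 5
f'(x) = 3x² + 8x - 5
x₀ = 2.4

Newton-Raphson formula: x_{n+1} = x_n - f(x_n)/f'(x_n)

Iteration 1:
  f(2.400000) = 19.864000
  f'(2.400000) = 31.480000
  x_1 = 2.400000 - 19.864000/31.480000 = 1.768996
Iteration 2:
  f(1.768996) = 4.208213
  f'(1.768996) = 18.540012
  x_2 = 1.768996 - 4.208213/18.540012 = 1.542016
Iteration 3:
  f(1.542016) = 0.467802
  f'(1.542016) = 14.469570
  x_3 = 1.542016 - 0.467802/14.469570 = 1.509686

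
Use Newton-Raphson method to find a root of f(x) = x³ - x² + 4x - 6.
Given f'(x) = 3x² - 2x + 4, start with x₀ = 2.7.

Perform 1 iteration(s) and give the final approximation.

f(x) = x³ - x² + 4x - 6
f'(x) = 3x² - 2x + 4
x₀ = 2.7

Newton-Raphson formula: x_{n+1} = x_n - f(x_n)/f'(x_n)

Iteration 1:
  f(2.700000) = 17.193000
  f'(2.700000) = 20.470000
  x_1 = 2.700000 - 17.193000/20.470000 = 1.860088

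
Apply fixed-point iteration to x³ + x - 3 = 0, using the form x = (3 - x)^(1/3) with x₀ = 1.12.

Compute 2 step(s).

Equation: x³ + x - 3 = 0
Fixed-point form: x = (3 - x)^(1/3)
x₀ = 1.12

x_1 = g(1.120000) = 1.234201
x_2 = g(1.234201) = 1.208687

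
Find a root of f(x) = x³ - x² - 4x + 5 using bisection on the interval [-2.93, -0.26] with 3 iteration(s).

f(x) = x³ - x² - 4x + 5
Initial interval: [-2.93, -0.26]

Iteration 1:
  c_1 = (-2.930000 + (-0.260000))/2 = -1.595000
  f(c_1) = f(-1.595000) = 4.778255
  f(a) × f(c) < 0, new interval: [-2.930000, -1.595000]
Iteration 2:
  c_2 = (-2.930000 + (-1.595000))/2 = -2.262500
  f(c_2) = f(-2.262500) = -2.650432
  f(a) × f(c) ≥ 0, new interval: [-2.262500, -1.595000]
Iteration 3:
  c_3 = (-2.262500 + (-1.595000))/2 = -1.928750
  f(c_3) = f(-1.928750) = 1.819826
  f(a) × f(c) < 0, new interval: [-2.262500, -1.928750]

After 3 iteration(s), the approximation is c_3 = -1.928750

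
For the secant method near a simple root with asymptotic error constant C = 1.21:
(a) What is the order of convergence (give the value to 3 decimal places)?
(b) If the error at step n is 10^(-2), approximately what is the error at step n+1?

(a) Secant method has superlinear convergence with order φ = (1+√5)/2 ≈ 1.618.
    This means |e_{n+1}| ≈ C|e_n|^1.618.

(b) With |e_n| = 10^(-2) and C = 1.21:
    |e_{n+1}| ≈ 1.21 × (10^(-2))^1.618 = 1.21 × 10^(-3.24)

(a) ≈ 1.618 (golden ratio); (b) |e_{n+1}| ≈ 7.026e-04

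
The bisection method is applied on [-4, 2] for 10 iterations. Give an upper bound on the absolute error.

Bisection error bound: |error| ≤ (b-a)/2^n
|error| ≤ (2 - (-4))/2^10 = 6/2^10
|error| ≤ 0.0058593750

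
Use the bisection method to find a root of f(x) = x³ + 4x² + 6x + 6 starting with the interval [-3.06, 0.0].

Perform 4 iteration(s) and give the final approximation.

f(x) = x³ + 4x² + 6x + 6
Initial interval: [-3.06, 0.0]

Iteration 1:
  c_1 = (-3.060000 + 0.000000)/2 = -1.530000
  f(c_1) = f(-1.530000) = 2.602023
  f(a) × f(c) < 0, new interval: [-3.060000, -1.530000]
Iteration 2:
  c_2 = (-3.060000 + (-1.530000))/2 = -2.295000
  f(c_2) = f(-2.295000) = 1.210278
  f(a) × f(c) < 0, new interval: [-3.060000, -2.295000]
Iteration 3:
  c_3 = (-3.060000 + (-2.295000))/2 = -2.677500
  f(c_3) = f(-2.677500) = -0.583989
  f(a) × f(c) ≥ 0, new interval: [-2.677500, -2.295000]
Iteration 4:
  c_4 = (-2.677500 + (-2.295000))/2 = -2.486250
  f(c_4) = f(-2.486250) = 0.439653
  f(a) × f(c) < 0, new interval: [-2.677500, -2.486250]

After 4 iteration(s), the approximation is c_4 = -2.486250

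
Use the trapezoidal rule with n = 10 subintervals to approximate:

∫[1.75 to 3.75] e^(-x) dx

f(x) = e^(-x)
a = 1.75, b = 3.75, n = 10
h = (b - a)/n = 0.200000

Trapezoidal rule: (h/2)[f(x₀) + 2f(x₁) + 2f(x₂) + ... + f(xₙ)]

x_0 = 1.7500, f(x_0) = 0.173774, coefficient = 1
x_1 = 1.9500, f(x_1) = 0.142274, coefficient = 2
x_2 = 2.1500, f(x_2) = 0.116484, coefficient = 2
x_3 = 2.3500, f(x_3) = 0.095369, coefficient = 2
x_4 = 2.5500, f(x_4) = 0.078082, coefficient = 2
x_5 = 2.7500, f(x_5) = 0.063928, coefficient = 2
x_6 = 2.9500, f(x_6) = 0.052340, coefficient = 2
x_7 = 3.1500, f(x_7) = 0.042852, coefficient = 2
x_8 = 3.3500, f(x_8) = 0.035084, coefficient = 2
x_9 = 3.5500, f(x_9) = 0.028725, coefficient = 2
x_10 = 3.7500, f(x_10) = 0.023518, coefficient = 1

I ≈ (0.200000/2) × 1.507567 = 0.150757
Exact value: 0.150256
Error: 0.000501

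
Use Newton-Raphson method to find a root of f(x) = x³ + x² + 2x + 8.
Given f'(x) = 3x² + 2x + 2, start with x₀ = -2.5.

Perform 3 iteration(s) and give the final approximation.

f(x) = x³ + x² + 2x + 8
f'(x) = 3x² + 2x + 2
x₀ = -2.5

Newton-Raphson formula: x_{n+1} = x_n - f(x_n)/f'(x_n)

Iteration 1:
  f(-2.500000) = -6.375000
  f'(-2.500000) = 15.750000
  x_1 = -2.500000 - (-6.375000)/15.750000 = -2.095238
Iteration 2:
  f(-2.095238) = -0.998596
  f'(-2.095238) = 10.979592
  x_2 = -2.095238 - (-0.998596)/10.979592 = -2.004288
Iteration 3:
  f(-2.004288) = -0.042971
  f'(-2.004288) = 10.042934
  x_3 = -2.004288 - (-0.042971)/10.042934 = -2.000009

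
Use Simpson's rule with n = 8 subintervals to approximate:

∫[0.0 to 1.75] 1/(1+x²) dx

f(x) = 1/(1+x²)
a = 0.0, b = 1.75, n = 8
h = (b - a)/n = 0.218750

Simpson's rule: (h/3)[f(x₀) + 4f(x₁) + 2f(x₂) + ... + f(xₙ)]

x_0 = 0.0000, f(x_0) = 1.000000, coefficient = 1
x_1 = 0.2188, f(x_1) = 0.954334, coefficient = 4
x_2 = 0.4375, f(x_2) = 0.839344, coefficient = 2
x_3 = 0.6562, f(x_3) = 0.698976, coefficient = 4
x_4 = 0.8750, f(x_4) = 0.566372, coefficient = 2
x_5 = 1.0938, f(x_5) = 0.455313, coefficient = 4
x_6 = 1.3125, f(x_6) = 0.367288, coefficient = 2
x_7 = 1.5312, f(x_7) = 0.298978, coefficient = 4
x_8 = 1.7500, f(x_8) = 0.246154, coefficient = 1

I ≈ (0.218750/3) × 14.422568 = 1.051646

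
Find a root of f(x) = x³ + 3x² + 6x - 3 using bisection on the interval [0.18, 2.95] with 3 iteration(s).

f(x) = x³ + 3x² + 6x - 3
Initial interval: [0.18, 2.95]

Iteration 1:
  c_1 = (0.180000 + 2.950000)/2 = 1.565000
  f(c_1) = f(1.565000) = 17.570712
  f(a) × f(c) < 0, new interval: [0.180000, 1.565000]
Iteration 2:
  c_2 = (0.180000 + 1.565000)/2 = 0.872500
  f(c_2) = f(0.872500) = 5.182965
  f(a) × f(c) < 0, new interval: [0.180000, 0.872500]
Iteration 3:
  c_3 = (0.180000 + 0.872500)/2 = 0.526250
  f(c_3) = f(0.526250) = 1.134056
  f(a) × f(c) < 0, new interval: [0.180000, 0.526250]

After 3 iteration(s), the approximation is c_3 = 0.526250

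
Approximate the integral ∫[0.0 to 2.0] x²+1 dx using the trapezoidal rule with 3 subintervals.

f(x) = x²+1
a = 0.0, b = 2.0, n = 3
h = (b - a)/n = 0.666667

Trapezoidal rule: (h/2)[f(x₀) + 2f(x₁) + 2f(x₂) + ... + f(xₙ)]

x_0 = 0.0000, f(x_0) = 1.000000, coefficient = 1
x_1 = 0.6667, f(x_1) = 1.444444, coefficient = 2
x_2 = 1.3333, f(x_2) = 2.777778, coefficient = 2
x_3 = 2.0000, f(x_3) = 5.000000, coefficient = 1

I ≈ (0.666667/2) × 14.444444 = 4.814815
Exact value: 4.666667
Error: 0.148148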